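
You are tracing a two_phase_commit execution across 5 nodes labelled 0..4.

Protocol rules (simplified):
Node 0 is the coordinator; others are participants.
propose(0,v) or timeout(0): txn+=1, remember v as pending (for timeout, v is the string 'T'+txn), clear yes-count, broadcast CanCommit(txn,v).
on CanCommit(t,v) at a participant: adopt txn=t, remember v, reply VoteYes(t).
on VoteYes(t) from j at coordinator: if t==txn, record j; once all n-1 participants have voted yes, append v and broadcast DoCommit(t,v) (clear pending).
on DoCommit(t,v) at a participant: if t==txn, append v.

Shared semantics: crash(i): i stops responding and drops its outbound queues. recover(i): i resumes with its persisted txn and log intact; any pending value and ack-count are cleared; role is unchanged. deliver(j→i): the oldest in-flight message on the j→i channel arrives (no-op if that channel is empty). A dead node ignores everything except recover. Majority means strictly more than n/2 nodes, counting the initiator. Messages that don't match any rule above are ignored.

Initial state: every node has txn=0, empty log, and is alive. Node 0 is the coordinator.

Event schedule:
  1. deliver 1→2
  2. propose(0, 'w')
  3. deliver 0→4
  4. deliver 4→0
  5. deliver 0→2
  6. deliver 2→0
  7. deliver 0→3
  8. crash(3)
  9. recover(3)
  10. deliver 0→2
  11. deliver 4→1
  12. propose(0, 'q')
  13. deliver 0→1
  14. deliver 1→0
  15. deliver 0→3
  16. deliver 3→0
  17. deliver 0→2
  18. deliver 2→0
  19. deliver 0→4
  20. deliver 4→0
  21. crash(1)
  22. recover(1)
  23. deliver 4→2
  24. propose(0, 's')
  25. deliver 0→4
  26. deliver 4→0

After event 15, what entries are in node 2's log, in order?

1. deliver 1→2:  nop
2. propose(0,'w'):  <0:coor t1 ->
3. deliver 0→4:  <4:part t1 ->
4. deliver 4→0:  nop
5. deliver 0→2:  <2:part t1 ->
6. deliver 2→0:  nop
7. deliver 0→3:  <3:part t1 ->
8. crash(3):  <3:✗part t1 ->
9. recover(3):  <3:part t1 ->
10. deliver 0→2:  nop
11. deliver 4→1:  nop
12. propose(0,'q'):  <0:coor t2 ->
13. deliver 0→1:  <1:part t1 ->
14. deliver 1→0:  nop
15. deliver 0→3:  <3:part t2 ->

empty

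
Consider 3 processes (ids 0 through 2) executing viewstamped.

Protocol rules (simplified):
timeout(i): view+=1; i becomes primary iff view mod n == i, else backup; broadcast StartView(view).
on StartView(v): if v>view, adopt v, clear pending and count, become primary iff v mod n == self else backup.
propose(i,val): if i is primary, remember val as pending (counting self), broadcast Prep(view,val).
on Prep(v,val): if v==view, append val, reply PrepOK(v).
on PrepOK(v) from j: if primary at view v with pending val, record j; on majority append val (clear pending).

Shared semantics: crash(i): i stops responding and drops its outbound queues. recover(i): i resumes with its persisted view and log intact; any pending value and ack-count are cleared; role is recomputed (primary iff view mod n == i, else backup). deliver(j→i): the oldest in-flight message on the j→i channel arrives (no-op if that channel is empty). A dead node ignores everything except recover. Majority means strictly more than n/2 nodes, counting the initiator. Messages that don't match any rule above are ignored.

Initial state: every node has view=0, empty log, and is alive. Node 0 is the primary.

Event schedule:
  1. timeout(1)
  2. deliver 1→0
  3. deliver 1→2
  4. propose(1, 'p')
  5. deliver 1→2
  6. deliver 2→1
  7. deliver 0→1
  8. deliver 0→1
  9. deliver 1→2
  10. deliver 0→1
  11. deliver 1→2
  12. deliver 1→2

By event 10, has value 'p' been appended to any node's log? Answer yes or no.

yes

1. timeout(1):  <1:prim v1 ->
2. deliver 1→0:  <0:back v1 ->
3. deliver 1→2:  <2:back v1 ->
4. propose(1,'p'):  nop
5. deliver 1→2:  <2:back v1 p>
6. deliver 2→1:  <1:prim v1 p>
7. deliver 0→1:  nop
8. deliver 0→1:  nop
9. deliver 1→2:  nop
10. deliver 0→1:  nop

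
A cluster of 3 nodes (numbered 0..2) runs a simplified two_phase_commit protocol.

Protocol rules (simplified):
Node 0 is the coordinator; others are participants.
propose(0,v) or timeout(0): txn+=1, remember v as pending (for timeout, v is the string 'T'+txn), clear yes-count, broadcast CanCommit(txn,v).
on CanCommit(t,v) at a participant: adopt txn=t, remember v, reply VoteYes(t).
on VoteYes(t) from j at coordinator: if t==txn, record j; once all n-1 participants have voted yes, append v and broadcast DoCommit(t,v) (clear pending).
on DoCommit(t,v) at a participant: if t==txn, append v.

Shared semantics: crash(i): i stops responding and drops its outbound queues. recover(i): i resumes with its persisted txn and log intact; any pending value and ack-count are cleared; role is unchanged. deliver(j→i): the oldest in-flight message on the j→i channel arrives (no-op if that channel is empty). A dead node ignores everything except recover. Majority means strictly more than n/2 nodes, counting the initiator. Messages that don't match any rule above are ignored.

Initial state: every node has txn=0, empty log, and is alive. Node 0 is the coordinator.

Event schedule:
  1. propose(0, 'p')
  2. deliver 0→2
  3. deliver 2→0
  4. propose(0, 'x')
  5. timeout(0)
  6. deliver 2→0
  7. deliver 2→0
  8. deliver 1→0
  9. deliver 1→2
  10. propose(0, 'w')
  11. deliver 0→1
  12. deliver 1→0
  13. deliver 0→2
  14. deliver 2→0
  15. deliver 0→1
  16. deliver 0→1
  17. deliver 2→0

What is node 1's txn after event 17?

3

e1 propose(0,'p'): 0[coor,t=1,-]
e2 deliver 0→2: 2[part,t=1,-]
e3 deliver 2→0: ·
e4 propose(0,'x'): 0[coor,t=2,-]
e5 timeout(0): 0[coor,t=3,-]
e6 deliver 2→0: ·
e7 deliver 2→0: ·
e8 deliver 1→0: ·
e9 deliver 1→2: ·
e10 propose(0,'w'): 0[coor,t=4,-]
e11 deliver 0→1: 1[part,t=1,-]
e12 deliver 1→0: ·
e13 deliver 0→2: 2[part,t=2,-]
e14 deliver 2→0: ·
e15 deliver 0→1: 1[part,t=2,-]
e16 deliver 0→1: 1[part,t=3,-]
e17 deliver 2→0: ·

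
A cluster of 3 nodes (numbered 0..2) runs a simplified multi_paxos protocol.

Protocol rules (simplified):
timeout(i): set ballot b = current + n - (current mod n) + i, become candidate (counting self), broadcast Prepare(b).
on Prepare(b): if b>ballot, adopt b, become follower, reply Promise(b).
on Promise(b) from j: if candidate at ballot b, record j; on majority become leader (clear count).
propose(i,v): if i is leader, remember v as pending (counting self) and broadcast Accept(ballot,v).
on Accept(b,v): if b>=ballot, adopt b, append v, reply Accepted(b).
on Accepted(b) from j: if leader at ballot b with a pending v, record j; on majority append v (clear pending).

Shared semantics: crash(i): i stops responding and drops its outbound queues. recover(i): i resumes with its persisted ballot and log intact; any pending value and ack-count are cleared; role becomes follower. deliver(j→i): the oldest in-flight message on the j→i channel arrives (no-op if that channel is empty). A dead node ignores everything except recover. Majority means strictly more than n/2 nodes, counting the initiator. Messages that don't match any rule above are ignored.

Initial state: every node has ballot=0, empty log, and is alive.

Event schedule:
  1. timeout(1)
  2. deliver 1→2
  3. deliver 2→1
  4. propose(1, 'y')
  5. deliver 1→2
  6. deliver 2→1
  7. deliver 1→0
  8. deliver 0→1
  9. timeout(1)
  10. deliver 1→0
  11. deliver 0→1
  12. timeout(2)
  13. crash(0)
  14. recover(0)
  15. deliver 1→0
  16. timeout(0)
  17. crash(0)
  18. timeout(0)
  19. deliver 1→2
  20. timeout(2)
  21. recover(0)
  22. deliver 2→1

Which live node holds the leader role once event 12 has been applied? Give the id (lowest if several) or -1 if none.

step 1 timeout(1): 1={cand,b=4,log=-}
step 2 deliver 1→2: 2={foll,b=4,log=-}
step 3 deliver 2→1: 1={lead,b=4,log=-}
step 4 propose(1,'y'): —
step 5 deliver 1→2: 2={foll,b=4,log=y}
step 6 deliver 2→1: 1={lead,b=4,log=y}
step 7 deliver 1→0: 0={foll,b=4,log=-}
step 8 deliver 0→1: —
step 9 timeout(1): 1={cand,b=7,log=y}
step 10 deliver 1→0: 0={foll,b=4,log=y}
step 11 deliver 0→1: —
step 12 timeout(2): 2={cand,b=8,log=y}

-1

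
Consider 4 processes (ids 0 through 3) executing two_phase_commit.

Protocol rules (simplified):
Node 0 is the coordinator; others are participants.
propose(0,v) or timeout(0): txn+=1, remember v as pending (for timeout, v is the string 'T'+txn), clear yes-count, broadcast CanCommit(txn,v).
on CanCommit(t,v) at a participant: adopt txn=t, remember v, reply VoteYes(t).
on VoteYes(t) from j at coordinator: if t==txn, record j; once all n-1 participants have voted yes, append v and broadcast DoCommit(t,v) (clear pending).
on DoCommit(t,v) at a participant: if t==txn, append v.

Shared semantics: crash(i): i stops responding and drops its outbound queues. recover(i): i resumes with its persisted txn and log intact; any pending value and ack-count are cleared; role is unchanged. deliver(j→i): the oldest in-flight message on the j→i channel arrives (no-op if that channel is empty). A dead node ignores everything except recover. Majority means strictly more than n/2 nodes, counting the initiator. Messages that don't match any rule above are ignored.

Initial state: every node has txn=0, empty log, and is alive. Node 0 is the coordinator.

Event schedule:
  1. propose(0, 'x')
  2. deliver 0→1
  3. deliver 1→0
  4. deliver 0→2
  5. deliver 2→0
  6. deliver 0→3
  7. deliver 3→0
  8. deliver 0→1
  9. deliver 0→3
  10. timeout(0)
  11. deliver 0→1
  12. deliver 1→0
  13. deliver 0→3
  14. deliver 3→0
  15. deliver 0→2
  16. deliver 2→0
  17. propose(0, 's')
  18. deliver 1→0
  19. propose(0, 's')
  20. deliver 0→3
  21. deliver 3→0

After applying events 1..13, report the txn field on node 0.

2

[1] propose(0,'x') → N0(coor t1 [-])
[2] deliver 0→1 → N1(part t1 [-])
[3] deliver 1→0 → ∅
[4] deliver 0→2 → N2(part t1 [-])
[5] deliver 2→0 → ∅
[6] deliver 0→3 → N3(part t1 [-])
[7] deliver 3→0 → N0(coor t1 [x])
[8] deliver 0→1 → N1(part t1 [x])
[9] deliver 0→3 → N3(part t1 [x])
[10] timeout(0) → N0(coor t2 [x])
[11] deliver 0→1 → N1(part t2 [x])
[12] deliver 1→0 → ∅
[13] deliver 0→3 → N3(part t2 [x])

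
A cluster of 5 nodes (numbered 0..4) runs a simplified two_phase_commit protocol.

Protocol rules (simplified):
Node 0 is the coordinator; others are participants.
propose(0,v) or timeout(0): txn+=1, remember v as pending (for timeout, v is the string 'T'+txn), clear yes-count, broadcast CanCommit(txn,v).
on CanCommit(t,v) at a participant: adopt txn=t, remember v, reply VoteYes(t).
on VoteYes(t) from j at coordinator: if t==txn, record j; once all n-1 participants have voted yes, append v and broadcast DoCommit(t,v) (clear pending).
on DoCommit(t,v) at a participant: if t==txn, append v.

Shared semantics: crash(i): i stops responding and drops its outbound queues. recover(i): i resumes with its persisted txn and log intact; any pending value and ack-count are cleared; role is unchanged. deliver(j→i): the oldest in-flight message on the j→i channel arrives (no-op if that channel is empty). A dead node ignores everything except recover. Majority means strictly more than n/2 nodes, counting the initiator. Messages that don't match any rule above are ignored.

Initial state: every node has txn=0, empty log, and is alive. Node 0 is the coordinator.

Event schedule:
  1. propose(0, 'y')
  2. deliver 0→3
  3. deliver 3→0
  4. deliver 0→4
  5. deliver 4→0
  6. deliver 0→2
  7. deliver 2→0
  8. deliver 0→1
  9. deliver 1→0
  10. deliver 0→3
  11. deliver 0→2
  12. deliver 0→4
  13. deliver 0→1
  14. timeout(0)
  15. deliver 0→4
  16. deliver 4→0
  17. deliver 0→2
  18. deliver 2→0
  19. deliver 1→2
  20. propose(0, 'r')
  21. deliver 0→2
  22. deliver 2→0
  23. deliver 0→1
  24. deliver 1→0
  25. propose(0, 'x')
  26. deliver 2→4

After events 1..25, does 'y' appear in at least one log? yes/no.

step 1 propose(0,'y'): 0={coor,t=1,log=-}
step 2 deliver 0→3: 3={part,t=1,log=-}
step 3 deliver 3→0: —
step 4 deliver 0→4: 4={part,t=1,log=-}
step 5 deliver 4→0: —
step 6 deliver 0→2: 2={part,t=1,log=-}
step 7 deliver 2→0: —
step 8 deliver 0→1: 1={part,t=1,log=-}
step 9 deliver 1→0: 0={coor,t=1,log=y}
step 10 deliver 0→3: 3={part,t=1,log=y}
step 11 deliver 0→2: 2={part,t=1,log=y}
step 12 deliver 0→4: 4={part,t=1,log=y}
step 13 deliver 0→1: 1={part,t=1,log=y}
step 14 timeout(0): 0={coor,t=2,log=y}
step 15 deliver 0→4: 4={part,t=2,log=y}
step 16 deliver 4→0: —
step 17 deliver 0→2: 2={part,t=2,log=y}
step 18 deliver 2→0: —
step 19 deliver 1→2: —
step 20 propose(0,'r'): 0={coor,t=3,log=y}
step 21 deliver 0→2: 2={part,t=3,log=y}
step 22 deliver 2→0: —
step 23 deliver 0→1: 1={part,t=2,log=y}
step 24 deliver 1→0: —
step 25 propose(0,'x'): 0={coor,t=4,log=y}

yes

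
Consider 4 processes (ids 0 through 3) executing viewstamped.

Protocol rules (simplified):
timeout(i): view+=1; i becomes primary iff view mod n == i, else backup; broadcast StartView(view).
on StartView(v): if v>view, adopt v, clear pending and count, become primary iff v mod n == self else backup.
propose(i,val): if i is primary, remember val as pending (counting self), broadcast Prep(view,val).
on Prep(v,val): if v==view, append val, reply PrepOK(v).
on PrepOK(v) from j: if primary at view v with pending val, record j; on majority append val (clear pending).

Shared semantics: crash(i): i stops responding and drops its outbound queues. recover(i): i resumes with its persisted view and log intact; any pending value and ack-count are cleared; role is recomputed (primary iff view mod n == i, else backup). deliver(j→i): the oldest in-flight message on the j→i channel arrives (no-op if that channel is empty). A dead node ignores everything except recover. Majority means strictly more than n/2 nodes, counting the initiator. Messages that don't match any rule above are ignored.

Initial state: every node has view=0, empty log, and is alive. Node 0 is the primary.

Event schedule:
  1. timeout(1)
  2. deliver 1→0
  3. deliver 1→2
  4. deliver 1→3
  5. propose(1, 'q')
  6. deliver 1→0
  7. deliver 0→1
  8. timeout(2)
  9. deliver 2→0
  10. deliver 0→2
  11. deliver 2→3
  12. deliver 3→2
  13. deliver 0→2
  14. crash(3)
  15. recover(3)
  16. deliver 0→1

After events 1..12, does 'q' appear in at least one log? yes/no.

after 1 — timeout(1): n1:prim/v1/[-]
after 2 — deliver 1→0: n0:back/v1/[-]
after 3 — deliver 1→2: n2:back/v1/[-]
after 4 — deliver 1→3: n3:back/v1/[-]
after 5 — propose(1,'q'): ·
after 6 — deliver 1→0: n0:back/v1/[q]
after 7 — deliver 0→1: ·
after 8 — timeout(2): n2:prim/v2/[-]
after 9 — deliver 2→0: n0:back/v2/[q]
after 10 — deliver 0→2: ·
after 11 — deliver 2→3: n3:back/v2/[-]
after 12 — deliver 3→2: ·

yes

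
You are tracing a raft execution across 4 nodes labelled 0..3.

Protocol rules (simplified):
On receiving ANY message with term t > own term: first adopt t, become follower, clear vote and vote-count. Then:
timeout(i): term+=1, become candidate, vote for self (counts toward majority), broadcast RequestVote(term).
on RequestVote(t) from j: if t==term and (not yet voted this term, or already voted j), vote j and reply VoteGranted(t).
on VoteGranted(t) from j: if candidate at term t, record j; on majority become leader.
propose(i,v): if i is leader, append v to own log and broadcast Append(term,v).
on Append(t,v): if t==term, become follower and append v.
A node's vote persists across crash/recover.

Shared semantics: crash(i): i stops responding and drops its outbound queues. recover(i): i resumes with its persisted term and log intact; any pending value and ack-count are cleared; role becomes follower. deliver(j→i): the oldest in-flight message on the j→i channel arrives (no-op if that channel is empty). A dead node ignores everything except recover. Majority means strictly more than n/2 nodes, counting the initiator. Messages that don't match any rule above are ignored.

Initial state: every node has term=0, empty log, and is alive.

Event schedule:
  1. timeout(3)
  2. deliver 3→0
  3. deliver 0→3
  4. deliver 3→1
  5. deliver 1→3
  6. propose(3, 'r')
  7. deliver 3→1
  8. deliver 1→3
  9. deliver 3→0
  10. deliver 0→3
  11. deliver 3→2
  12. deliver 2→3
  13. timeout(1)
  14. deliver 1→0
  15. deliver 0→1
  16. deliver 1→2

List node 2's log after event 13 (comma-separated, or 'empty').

empty

step 1 timeout(3): 3={cand,t=1,log=-}
step 2 deliver 3→0: 0={foll,t=1,log=-}
step 3 deliver 0→3: —
step 4 deliver 3→1: 1={foll,t=1,log=-}
step 5 deliver 1→3: 3={lead,t=1,log=-}
step 6 propose(3,'r'): 3={lead,t=1,log=r}
step 7 deliver 3→1: 1={foll,t=1,log=r}
step 8 deliver 1→3: —
step 9 deliver 3→0: 0={foll,t=1,log=r}
step 10 deliver 0→3: —
step 11 deliver 3→2: 2={foll,t=1,log=-}
step 12 deliver 2→3: —
step 13 timeout(1): 1={cand,t=2,log=r}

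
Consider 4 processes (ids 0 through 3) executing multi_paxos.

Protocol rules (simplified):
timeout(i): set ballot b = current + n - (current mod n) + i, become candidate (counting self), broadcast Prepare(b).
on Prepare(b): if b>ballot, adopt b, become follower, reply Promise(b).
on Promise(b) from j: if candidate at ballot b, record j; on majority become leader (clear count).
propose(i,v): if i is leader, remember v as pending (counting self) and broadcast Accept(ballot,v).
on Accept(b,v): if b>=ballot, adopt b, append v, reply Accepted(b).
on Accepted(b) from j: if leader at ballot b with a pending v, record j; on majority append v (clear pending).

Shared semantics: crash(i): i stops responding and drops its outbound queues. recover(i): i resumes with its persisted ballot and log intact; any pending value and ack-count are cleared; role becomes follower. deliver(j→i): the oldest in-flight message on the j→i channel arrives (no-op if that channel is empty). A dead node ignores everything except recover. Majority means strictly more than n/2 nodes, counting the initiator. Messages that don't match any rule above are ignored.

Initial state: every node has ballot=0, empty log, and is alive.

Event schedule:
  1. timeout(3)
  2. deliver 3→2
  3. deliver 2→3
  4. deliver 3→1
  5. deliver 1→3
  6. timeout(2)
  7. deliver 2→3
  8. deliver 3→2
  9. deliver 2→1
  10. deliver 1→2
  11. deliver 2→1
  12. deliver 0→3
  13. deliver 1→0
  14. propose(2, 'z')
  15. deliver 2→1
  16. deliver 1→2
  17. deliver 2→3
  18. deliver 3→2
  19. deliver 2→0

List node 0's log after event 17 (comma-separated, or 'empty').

[1] timeout(3) → N3(cand b7 [-])
[2] deliver 3→2 → N2(foll b7 [-])
[3] deliver 2→3 → ∅
[4] deliver 3→1 → N1(foll b7 [-])
[5] deliver 1→3 → N3(lead b7 [-])
[6] timeout(2) → N2(cand b10 [-])
[7] deliver 2→3 → N3(foll b10 [-])
[8] deliver 3→2 → ∅
[9] deliver 2→1 → N1(foll b10 [-])
[10] deliver 1→2 → N2(lead b10 [-])
[11] deliver 2→1 → ∅
[12] deliver 0→3 → ∅
[13] deliver 1→0 → ∅
[14] propose(2,'z') → ∅
[15] deliver 2→1 → N1(foll b10 [z])
[16] deliver 1→2 → ∅
[17] deliver 2→3 → N3(foll b10 [z])

empty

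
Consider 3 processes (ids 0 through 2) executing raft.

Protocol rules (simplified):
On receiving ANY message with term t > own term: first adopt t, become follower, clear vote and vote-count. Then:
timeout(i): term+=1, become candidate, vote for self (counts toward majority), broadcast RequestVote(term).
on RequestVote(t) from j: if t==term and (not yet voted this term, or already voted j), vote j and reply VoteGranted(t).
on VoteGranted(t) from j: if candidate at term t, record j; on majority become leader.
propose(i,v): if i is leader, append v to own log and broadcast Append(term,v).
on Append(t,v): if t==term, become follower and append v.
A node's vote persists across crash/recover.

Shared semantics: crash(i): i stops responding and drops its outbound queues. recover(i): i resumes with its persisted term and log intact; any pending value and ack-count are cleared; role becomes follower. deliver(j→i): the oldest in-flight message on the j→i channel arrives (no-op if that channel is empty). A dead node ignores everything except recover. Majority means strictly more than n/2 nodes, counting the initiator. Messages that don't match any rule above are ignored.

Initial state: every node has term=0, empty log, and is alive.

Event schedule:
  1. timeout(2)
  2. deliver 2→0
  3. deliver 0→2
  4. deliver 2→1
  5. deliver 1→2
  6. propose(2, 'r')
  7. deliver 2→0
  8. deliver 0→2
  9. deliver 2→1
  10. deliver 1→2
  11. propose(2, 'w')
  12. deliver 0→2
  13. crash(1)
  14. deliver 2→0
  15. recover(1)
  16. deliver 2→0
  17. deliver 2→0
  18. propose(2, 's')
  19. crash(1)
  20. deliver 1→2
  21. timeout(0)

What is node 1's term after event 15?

1

step 1 timeout(2): 2={cand,t=1,log=-}
step 2 deliver 2→0: 0={foll,t=1,log=-}
step 3 deliver 0→2: 2={lead,t=1,log=-}
step 4 deliver 2→1: 1={foll,t=1,log=-}
step 5 deliver 1→2: —
step 6 propose(2,'r'): 2={lead,t=1,log=r}
step 7 deliver 2→0: 0={foll,t=1,log=r}
step 8 deliver 0→2: —
step 9 deliver 2→1: 1={foll,t=1,log=r}
step 10 deliver 1→2: —
step 11 propose(2,'w'): 2={lead,t=1,log=r,w}
step 12 deliver 0→2: —
step 13 crash(1): 1={✗foll,t=1,log=r}
step 14 deliver 2→0: 0={foll,t=1,log=r,w}
step 15 recover(1): 1={foll,t=1,log=r}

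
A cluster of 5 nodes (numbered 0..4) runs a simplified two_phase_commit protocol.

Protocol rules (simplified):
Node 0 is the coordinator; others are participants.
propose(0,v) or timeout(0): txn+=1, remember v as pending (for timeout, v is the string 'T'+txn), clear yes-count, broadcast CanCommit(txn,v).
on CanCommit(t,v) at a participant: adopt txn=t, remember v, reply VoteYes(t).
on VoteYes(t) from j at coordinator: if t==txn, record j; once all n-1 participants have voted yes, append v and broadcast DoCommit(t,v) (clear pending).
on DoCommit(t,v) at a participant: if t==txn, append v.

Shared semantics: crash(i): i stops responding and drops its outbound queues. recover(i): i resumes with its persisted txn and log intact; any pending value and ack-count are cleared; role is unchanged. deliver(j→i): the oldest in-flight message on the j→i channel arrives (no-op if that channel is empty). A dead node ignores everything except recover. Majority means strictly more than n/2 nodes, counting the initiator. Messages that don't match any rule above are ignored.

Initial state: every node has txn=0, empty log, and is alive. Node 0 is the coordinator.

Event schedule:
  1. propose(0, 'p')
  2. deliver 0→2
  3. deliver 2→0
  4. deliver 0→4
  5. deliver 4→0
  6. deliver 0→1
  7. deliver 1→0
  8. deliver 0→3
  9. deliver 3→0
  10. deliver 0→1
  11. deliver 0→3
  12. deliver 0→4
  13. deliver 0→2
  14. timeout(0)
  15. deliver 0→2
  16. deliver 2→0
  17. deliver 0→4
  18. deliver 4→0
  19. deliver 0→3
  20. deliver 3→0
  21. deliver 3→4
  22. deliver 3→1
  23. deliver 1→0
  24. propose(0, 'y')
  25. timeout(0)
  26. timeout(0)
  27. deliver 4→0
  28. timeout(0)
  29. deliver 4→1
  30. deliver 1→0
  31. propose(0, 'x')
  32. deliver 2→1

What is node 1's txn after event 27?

1

e1 propose(0,'p'): 0[coor,t=1,-]
e2 deliver 0→2: 2[part,t=1,-]
e3 deliver 2→0: ·
e4 deliver 0→4: 4[part,t=1,-]
e5 deliver 4→0: ·
e6 deliver 0→1: 1[part,t=1,-]
e7 deliver 1→0: ·
e8 deliver 0→3: 3[part,t=1,-]
e9 deliver 3→0: 0[coor,t=1,p]
e10 deliver 0→1: 1[part,t=1,p]
e11 deliver 0→3: 3[part,t=1,p]
e12 deliver 0→4: 4[part,t=1,p]
e13 deliver 0→2: 2[part,t=1,p]
e14 timeout(0): 0[coor,t=2,p]
e15 deliver 0→2: 2[part,t=2,p]
e16 deliver 2→0: ·
e17 deliver 0→4: 4[part,t=2,p]
e18 deliver 4→0: ·
e19 deliver 0→3: 3[part,t=2,p]
e20 deliver 3→0: ·
e21 deliver 3→4: ·
e22 deliver 3→1: ·
e23 deliver 1→0: ·
e24 propose(0,'y'): 0[coor,t=3,p]
e25 timeout(0): 0[coor,t=4,p]
e26 timeout(0): 0[coor,t=5,p]
e27 deliver 4→0: ·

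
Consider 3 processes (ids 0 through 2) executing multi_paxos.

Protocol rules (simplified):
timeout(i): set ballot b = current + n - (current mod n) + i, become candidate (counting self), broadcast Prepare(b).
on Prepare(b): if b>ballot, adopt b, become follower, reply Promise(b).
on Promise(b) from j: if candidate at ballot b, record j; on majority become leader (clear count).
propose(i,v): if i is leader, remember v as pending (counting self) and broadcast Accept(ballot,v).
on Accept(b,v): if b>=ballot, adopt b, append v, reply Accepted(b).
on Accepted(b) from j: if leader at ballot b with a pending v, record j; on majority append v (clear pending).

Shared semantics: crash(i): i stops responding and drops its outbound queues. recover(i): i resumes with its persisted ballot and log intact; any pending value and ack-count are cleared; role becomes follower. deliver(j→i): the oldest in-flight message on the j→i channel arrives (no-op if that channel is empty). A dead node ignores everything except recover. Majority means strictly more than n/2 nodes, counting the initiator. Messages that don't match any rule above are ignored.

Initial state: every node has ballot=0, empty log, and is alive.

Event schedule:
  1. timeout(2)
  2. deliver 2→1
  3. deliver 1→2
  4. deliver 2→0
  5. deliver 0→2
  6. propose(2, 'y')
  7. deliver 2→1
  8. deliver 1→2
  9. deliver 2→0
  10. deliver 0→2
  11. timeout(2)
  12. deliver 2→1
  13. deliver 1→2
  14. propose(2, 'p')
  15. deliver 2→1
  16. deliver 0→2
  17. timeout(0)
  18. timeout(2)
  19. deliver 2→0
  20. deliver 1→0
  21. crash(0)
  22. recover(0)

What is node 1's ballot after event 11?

e1 timeout(2): 2[cand,b=5,-]
e2 deliver 2→1: 1[foll,b=5,-]
e3 deliver 1→2: 2[lead,b=5,-]
e4 deliver 2→0: 0[foll,b=5,-]
e5 deliver 0→2: ·
e6 propose(2,'y'): ·
e7 deliver 2→1: 1[foll,b=5,y]
e8 deliver 1→2: 2[lead,b=5,y]
e9 deliver 2→0: 0[foll,b=5,y]
e10 deliver 0→2: ·
e11 timeout(2): 2[cand,b=8,y]

5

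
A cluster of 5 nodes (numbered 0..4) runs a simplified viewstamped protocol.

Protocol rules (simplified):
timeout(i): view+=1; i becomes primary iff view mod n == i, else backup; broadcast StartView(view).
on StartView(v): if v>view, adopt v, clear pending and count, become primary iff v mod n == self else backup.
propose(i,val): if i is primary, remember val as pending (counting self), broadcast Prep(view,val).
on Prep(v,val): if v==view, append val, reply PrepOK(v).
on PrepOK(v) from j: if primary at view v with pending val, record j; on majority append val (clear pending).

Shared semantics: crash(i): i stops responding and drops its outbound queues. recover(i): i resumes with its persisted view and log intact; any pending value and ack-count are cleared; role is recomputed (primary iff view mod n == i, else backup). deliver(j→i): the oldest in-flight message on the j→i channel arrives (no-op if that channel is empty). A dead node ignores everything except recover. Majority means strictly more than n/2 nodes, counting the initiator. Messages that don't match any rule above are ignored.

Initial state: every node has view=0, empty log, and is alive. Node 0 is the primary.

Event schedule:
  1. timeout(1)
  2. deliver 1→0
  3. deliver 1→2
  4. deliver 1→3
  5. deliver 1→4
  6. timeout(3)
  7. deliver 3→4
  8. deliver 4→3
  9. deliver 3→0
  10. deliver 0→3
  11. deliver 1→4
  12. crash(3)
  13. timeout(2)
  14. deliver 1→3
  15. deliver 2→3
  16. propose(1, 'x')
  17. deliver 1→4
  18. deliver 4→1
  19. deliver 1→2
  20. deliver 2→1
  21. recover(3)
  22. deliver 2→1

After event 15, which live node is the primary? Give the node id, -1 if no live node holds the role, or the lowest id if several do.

1

step 1 timeout(1): 1={prim,v=1,log=-}
step 2 deliver 1→0: 0={back,v=1,log=-}
step 3 deliver 1→2: 2={back,v=1,log=-}
step 4 deliver 1→3: 3={back,v=1,log=-}
step 5 deliver 1→4: 4={back,v=1,log=-}
step 6 timeout(3): 3={back,v=2,log=-}
step 7 deliver 3→4: 4={back,v=2,log=-}
step 8 deliver 4→3: —
step 9 deliver 3→0: 0={back,v=2,log=-}
step 10 deliver 0→3: —
step 11 deliver 1→4: —
step 12 crash(3): 3={✗back,v=2,log=-}
step 13 timeout(2): 2={prim,v=2,log=-}
step 14 deliver 1→3: —
step 15 deliver 2→3: —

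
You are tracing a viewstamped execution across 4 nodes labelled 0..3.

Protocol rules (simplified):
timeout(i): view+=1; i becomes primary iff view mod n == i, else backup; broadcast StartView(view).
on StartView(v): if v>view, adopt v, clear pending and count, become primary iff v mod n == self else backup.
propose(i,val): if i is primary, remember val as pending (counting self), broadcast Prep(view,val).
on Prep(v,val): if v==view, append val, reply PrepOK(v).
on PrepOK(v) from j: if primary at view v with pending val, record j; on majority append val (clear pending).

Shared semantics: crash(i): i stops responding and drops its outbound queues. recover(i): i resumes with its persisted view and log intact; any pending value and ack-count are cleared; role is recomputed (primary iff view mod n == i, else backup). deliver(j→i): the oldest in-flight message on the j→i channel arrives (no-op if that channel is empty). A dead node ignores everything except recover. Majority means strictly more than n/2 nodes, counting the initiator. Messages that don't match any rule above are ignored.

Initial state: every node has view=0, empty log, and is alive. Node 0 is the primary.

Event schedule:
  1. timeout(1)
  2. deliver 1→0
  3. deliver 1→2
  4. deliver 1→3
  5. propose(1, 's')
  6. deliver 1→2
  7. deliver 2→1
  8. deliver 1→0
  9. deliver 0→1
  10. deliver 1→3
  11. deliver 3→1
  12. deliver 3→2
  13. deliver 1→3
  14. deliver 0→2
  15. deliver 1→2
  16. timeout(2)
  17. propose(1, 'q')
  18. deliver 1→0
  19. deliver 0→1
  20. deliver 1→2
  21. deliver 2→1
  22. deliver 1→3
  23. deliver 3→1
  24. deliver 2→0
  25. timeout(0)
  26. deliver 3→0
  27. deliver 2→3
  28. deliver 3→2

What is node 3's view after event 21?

1. timeout(1):  <1:prim v1 ->
2. deliver 1→0:  <0:back v1 ->
3. deliver 1→2:  <2:back v1 ->
4. deliver 1→3:  <3:back v1 ->
5. propose(1,'s'):  nop
6. deliver 1→2:  <2:back v1 s>
7. deliver 2→1:  nop
8. deliver 1→0:  <0:back v1 s>
9. deliver 0→1:  <1:prim v1 s>
10. deliver 1→3:  <3:back v1 s>
11. deliver 3→1:  nop
12. deliver 3→2:  nop
13. deliver 1→3:  nop
14. deliver 0→2:  nop
15. deliver 1→2:  nop
16. timeout(2):  <2:prim v2 s>
17. propose(1,'q'):  nop
18. deliver 1→0:  <0:back v1 s,q>
19. deliver 0→1:  nop
20. deliver 1→2:  nop
21. deliver 2→1:  <1:back v2 s>

1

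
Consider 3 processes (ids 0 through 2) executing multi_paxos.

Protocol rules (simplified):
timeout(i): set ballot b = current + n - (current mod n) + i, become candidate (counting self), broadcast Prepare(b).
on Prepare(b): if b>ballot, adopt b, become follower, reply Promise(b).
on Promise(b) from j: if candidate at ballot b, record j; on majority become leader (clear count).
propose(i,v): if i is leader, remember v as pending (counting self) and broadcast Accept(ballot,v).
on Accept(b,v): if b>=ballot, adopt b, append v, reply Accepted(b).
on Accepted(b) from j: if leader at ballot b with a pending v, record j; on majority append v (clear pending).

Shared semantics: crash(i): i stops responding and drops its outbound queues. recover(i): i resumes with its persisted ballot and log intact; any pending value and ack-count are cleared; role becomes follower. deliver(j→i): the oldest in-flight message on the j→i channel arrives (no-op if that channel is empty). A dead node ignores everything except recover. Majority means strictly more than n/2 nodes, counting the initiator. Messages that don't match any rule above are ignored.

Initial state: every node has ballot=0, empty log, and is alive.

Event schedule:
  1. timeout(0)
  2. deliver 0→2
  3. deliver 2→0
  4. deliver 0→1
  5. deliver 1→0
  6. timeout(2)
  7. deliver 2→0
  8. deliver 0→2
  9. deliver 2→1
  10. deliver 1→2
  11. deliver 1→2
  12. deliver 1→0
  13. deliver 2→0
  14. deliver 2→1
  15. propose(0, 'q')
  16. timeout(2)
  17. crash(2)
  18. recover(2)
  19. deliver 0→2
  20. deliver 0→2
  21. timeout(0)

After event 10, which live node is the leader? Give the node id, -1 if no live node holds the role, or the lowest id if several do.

2

step 1 timeout(0): 0={cand,b=3,log=-}
step 2 deliver 0→2: 2={foll,b=3,log=-}
step 3 deliver 2→0: 0={lead,b=3,log=-}
step 4 deliver 0→1: 1={foll,b=3,log=-}
step 5 deliver 1→0: —
step 6 timeout(2): 2={cand,b=8,log=-}
step 7 deliver 2→0: 0={foll,b=8,log=-}
step 8 deliver 0→2: 2={lead,b=8,log=-}
step 9 deliver 2→1: 1={foll,b=8,log=-}
step 10 deliver 1→2: —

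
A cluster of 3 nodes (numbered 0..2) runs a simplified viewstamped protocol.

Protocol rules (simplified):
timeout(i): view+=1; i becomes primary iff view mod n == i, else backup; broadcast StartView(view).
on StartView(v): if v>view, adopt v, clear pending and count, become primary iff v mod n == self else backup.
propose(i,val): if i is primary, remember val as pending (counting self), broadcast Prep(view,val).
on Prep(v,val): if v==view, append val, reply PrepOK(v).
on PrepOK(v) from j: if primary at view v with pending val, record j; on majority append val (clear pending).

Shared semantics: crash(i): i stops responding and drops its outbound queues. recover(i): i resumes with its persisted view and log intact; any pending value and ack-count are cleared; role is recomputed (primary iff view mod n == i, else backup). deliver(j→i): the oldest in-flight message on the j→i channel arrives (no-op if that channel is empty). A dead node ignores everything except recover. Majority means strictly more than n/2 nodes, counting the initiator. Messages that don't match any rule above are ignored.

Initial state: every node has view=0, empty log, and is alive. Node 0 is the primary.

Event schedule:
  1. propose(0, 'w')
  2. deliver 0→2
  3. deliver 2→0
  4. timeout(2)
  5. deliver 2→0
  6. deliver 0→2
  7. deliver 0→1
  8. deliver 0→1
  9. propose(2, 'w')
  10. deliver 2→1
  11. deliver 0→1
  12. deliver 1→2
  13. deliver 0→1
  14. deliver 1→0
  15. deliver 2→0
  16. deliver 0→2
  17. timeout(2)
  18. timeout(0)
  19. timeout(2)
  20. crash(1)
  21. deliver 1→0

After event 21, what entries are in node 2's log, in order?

w

e1 propose(0,'w'): ·
e2 deliver 0→2: 2[back,v=0,w]
e3 deliver 2→0: 0[prim,v=0,w]
e4 timeout(2): 2[back,v=1,w]
e5 deliver 2→0: 0[back,v=1,w]
e6 deliver 0→2: ·
e7 deliver 0→1: 1[back,v=0,w]
e8 deliver 0→1: ·
e9 propose(2,'w'): ·
e10 deliver 2→1: 1[prim,v=1,w]
e11 deliver 0→1: ·
e12 deliver 1→2: ·
e13 deliver 0→1: ·
e14 deliver 1→0: ·
e15 deliver 2→0: ·
e16 deliver 0→2: ·
e17 timeout(2): 2[prim,v=2,w]
e18 timeout(0): 0[back,v=2,w]
e19 timeout(2): 2[back,v=3,w]
e20 crash(1): 1[✗prim,v=1,w]
e21 deliver 1→0: ·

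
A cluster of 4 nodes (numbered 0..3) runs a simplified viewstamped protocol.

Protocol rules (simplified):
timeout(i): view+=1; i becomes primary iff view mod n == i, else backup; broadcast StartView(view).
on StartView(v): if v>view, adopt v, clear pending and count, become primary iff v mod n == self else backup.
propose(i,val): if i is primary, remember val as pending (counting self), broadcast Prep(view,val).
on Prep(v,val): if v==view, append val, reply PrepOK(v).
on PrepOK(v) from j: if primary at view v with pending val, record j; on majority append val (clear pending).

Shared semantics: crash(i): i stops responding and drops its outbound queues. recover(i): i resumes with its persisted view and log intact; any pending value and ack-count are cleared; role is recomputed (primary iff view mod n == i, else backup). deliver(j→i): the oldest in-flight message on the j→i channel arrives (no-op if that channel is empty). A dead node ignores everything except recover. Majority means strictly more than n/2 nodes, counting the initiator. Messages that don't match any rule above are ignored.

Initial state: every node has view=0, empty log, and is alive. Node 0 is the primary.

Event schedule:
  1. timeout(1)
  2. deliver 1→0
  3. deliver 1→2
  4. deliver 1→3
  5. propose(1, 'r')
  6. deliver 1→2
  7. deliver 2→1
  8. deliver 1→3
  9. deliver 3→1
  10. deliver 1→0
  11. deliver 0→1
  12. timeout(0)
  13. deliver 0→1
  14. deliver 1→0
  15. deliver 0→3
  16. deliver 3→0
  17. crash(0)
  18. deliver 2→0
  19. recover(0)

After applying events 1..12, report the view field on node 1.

1

1. timeout(1):  <1:prim v1 ->
2. deliver 1→0:  <0:back v1 ->
3. deliver 1→2:  <2:back v1 ->
4. deliver 1→3:  <3:back v1 ->
5. propose(1,'r'):  nop
6. deliver 1→2:  <2:back v1 r>
7. deliver 2→1:  nop
8. deliver 1→3:  <3:back v1 r>
9. deliver 3→1:  <1:prim v1 r>
10. deliver 1→0:  <0:back v1 r>
11. deliver 0→1:  nop
12. timeout(0):  <0:back v2 r>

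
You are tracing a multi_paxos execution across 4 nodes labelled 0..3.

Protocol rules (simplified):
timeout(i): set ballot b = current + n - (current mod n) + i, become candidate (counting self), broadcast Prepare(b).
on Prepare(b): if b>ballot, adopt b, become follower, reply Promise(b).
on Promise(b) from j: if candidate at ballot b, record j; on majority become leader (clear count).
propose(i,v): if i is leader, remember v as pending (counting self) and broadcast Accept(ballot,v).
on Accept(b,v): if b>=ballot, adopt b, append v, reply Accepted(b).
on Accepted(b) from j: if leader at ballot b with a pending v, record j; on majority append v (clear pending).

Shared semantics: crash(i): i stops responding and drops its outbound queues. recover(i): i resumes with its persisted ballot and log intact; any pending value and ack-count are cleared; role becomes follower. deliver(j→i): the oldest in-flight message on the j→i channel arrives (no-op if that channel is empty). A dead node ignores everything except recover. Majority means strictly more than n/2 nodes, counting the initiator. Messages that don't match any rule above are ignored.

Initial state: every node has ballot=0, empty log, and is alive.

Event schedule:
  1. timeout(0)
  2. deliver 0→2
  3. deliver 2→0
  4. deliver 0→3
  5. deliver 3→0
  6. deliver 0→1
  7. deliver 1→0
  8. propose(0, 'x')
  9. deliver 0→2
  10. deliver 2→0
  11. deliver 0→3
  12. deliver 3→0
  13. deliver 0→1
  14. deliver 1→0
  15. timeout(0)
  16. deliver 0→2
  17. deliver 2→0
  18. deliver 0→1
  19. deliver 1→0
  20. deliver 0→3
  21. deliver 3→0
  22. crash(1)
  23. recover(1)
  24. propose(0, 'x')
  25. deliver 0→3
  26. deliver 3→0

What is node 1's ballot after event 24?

1. timeout(0):  <0:cand b4 ->
2. deliver 0→2:  <2:foll b4 ->
3. deliver 2→0:  nop
4. deliver 0→3:  <3:foll b4 ->
5. deliver 3→0:  <0:lead b4 ->
6. deliver 0→1:  <1:foll b4 ->
7. deliver 1→0:  nop
8. propose(0,'x'):  nop
9. deliver 0→2:  <2:foll b4 x>
10. deliver 2→0:  nop
11. deliver 0→3:  <3:foll b4 x>
12. deliver 3→0:  <0:lead b4 x>
13. deliver 0→1:  <1:foll b4 x>
14. deliver 1→0:  nop
15. timeout(0):  <0:cand b8 x>
16. deliver 0→2:  <2:foll b8 x>
17. deliver 2→0:  nop
18. deliver 0→1:  <1:foll b8 x>
19. deliver 1→0:  <0:lead b8 x>
20. deliver 0→3:  <3:foll b8 x>
21. deliver 3→0:  nop
22. crash(1):  <1:✗foll b8 x>
23. recover(1):  <1:foll b8 x>
24. propose(0,'x'):  nop

8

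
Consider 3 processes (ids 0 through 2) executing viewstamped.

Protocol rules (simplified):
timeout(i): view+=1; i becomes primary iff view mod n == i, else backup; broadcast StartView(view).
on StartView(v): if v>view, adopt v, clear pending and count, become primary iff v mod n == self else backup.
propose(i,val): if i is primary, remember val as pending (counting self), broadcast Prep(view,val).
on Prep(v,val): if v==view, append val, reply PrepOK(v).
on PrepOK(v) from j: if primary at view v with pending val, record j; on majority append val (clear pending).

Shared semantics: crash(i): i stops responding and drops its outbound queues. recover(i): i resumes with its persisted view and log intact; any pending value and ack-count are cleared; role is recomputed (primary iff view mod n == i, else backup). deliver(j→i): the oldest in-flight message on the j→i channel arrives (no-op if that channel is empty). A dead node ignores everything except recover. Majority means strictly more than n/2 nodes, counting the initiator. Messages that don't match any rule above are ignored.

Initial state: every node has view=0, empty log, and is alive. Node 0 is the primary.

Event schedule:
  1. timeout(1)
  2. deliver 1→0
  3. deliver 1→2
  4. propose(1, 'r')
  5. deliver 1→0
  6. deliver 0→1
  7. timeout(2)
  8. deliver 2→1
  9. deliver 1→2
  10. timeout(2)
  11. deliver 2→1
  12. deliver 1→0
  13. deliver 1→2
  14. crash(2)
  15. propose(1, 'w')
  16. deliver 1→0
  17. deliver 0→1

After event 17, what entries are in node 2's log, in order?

step 1 timeout(1): 1={prim,v=1,log=-}
step 2 deliver 1→0: 0={back,v=1,log=-}
step 3 deliver 1→2: 2={back,v=1,log=-}
step 4 propose(1,'r'): —
step 5 deliver 1→0: 0={back,v=1,log=r}
step 6 deliver 0→1: 1={prim,v=1,log=r}
step 7 timeout(2): 2={prim,v=2,log=-}
step 8 deliver 2→1: 1={back,v=2,log=r}
step 9 deliver 1→2: —
step 10 timeout(2): 2={back,v=3,log=-}
step 11 deliver 2→1: 1={back,v=3,log=r}
step 12 deliver 1→0: —
step 13 deliver 1→2: —
step 14 crash(2): 2={✗back,v=3,log=-}
step 15 propose(1,'w'): —
step 16 deliver 1→0: —
step 17 deliver 0→1: —

empty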